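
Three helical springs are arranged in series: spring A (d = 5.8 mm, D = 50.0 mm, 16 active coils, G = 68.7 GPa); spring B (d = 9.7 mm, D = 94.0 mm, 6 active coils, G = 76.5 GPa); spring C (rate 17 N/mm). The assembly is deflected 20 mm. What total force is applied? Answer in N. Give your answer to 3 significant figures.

61.8 N

k_A = Gd⁴/(8D³N_a) = (68.7×10³)(5.8⁴)/(8·50.0³·16) = 4.859 N/mm
k_B = Gd⁴/(8D³N_a) = (76.5×10³)(9.7⁴)/(8·94.0³·6) = 16.987 N/mm
Series: 1/k_eq = 1/4.859 + 1/16.987 + 1/17 = 0.32349; k_eq = 3.0912 N/mm
F = k_eq·δ = 3.0912·20 = 61.825 N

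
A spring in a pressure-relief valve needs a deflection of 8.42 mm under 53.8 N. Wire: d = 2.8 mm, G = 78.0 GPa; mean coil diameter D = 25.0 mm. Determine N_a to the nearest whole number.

Required rate k = F/δ = 53.8/8.42 = 6.3895 N/mm
N_a = Gd⁴/(8D³k) = (78.0×10³ × 2.8⁴)/(8 × 25.0³ × 6.3895)
    = 4.79432e+06 / 798694 = 6.003 → 6 coils

6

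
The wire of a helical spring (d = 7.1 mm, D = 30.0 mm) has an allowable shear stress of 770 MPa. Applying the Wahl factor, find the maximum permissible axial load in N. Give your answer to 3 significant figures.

2620 N

C = D/d = 30.0/7.1 = 4.2254
K_W = (4C−1)/(4C−4) + 0.615/C = 15.901/12.901 + 0.1455 = 1.3781
τ_max = K·8FD/(πd³) → F_max = τ_allow·πd³/(8DK)
F_max = 770·π·7.1³/(8·30.0·1.3781) = 8.658e+05/330.74 = 2617.8 N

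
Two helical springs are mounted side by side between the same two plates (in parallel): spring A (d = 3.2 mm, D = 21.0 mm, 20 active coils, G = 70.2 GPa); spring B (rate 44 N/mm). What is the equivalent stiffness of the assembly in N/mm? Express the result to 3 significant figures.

49.0 N/mm

k_A = Gd⁴/(8D³N_a) = (70.2×10³)(3.2⁴)/(8·21.0³·20) = 4.9677 N/mm
Parallel: k_eq = 4.9677 + 44 = 48.968 N/mm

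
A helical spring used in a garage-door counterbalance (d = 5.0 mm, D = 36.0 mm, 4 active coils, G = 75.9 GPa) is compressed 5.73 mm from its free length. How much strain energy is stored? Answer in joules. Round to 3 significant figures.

0.522 J

k = Gd⁴/(8D³N_a) = (75.9×10³)(5.0⁴)/(8·36.0³·4) = 31.773 N/mm
U = ½kδ² = 0.5 × 31.773 × 5.73² = 521.61 N·mm = 0.52161 J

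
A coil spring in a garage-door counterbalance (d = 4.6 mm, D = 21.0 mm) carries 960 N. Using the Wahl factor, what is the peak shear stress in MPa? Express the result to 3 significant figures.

Spring index C = D/d = 21.0/4.6 = 4.5652
K_W = (4C−1)/(4C−4) + 0.615/C = 17.261/14.261 + 0.1347 = 1.3451
τ₀ = 8FD/(πd³) = 8·960·21.0/(π·4.6³) = 161280/305.79 = 527.42 MPa
τ_max = K·τ₀ = 1.3451 × 527.42 = 709.42 MPa

709 MPa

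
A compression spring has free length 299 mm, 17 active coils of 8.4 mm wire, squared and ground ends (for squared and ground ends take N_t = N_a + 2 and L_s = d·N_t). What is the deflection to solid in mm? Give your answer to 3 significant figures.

N_t = 19; L_s = 8.4·19 = 159.6 mm
δ_solid = L₀ − L_s = 299 − 159.6 = 139.4 mm

139 mm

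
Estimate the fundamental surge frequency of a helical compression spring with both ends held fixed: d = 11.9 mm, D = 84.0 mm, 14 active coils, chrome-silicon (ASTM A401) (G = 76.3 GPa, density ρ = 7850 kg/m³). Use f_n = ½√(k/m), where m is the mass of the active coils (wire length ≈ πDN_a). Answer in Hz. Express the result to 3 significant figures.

k = Gd⁴/(8D³N_a) = (76.3×10³)(11.9⁴)/(8·84.0³·14) = 23.049 N/mm = 23049 N/m
Wire length L = πDN_a = π·84.0·14 = 3694.5 mm
m = ρ·(πd²/4)·L = 7850 × 111.22×10⁻⁶ m² × 3.6945 m = 3.2256 kg
f_n = ½√(k/m) = 0.5·√(23049/3.2256) = 0.5·√(7145.7) = 42.266 Hz

42.3 Hz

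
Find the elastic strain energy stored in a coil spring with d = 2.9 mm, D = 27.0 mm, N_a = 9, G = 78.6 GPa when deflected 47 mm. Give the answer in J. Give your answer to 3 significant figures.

4.33 J

k = Gd⁴/(8D³N_a) = (78.6×10³)(2.9⁴)/(8·27.0³·9) = 3.9228 N/mm
U = ½kδ² = 0.5 × 3.9228 × 47² = 4332.7 N·mm = 4.3327 J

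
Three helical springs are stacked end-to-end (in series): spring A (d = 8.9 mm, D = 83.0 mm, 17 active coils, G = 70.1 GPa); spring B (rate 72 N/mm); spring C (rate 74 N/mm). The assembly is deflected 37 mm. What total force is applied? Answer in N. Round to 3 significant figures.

k_A = Gd⁴/(8D³N_a) = (70.1×10³)(8.9⁴)/(8·83.0³·17) = 5.6559 N/mm
Series: 1/k_eq = 1/5.6559 + 1/72 + 1/74 = 0.20421; k_eq = 4.897 N/mm
F = k_eq·δ = 4.897·37 = 181.19 N

181 N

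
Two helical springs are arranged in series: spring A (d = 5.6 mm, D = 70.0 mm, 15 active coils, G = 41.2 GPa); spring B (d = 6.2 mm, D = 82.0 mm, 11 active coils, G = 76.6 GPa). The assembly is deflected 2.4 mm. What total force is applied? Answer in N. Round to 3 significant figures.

1.66 N

k_A = Gd⁴/(8D³N_a) = (41.2×10³)(5.6⁴)/(8·70.0³·15) = 0.98441 N/mm
k_B = Gd⁴/(8D³N_a) = (76.6×10³)(6.2⁴)/(8·82.0³·11) = 2.3328 N/mm
Series: 1/k_eq = 1/0.98441 + 1/2.3328 = 1.4445; k_eq = 0.69227 N/mm
F = k_eq·δ = 0.69227·2.4 = 1.6615 N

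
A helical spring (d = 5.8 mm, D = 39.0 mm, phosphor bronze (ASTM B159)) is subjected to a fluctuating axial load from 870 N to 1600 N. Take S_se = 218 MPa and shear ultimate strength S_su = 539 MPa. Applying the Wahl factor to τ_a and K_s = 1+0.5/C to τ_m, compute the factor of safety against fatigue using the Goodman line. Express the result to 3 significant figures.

C = D/d = 39.0/5.8 = 6.7241; K_W = (4C−1)/(4C−4)+0.615/C = 1.2225; K_s = 1+0.5/C = 1.0744
F_a = (F_max−F_min)/2 = 365 N; F_m = (F_max+F_min)/2 = 1235 N
τ_a = K_W·8F_aD/(πd³) = 1.2225 × 185.79 = 227.12 MPa
τ_m = K_s·8F_mD/(πd³) = 1.0744 × 628.62 = 675.36 MPa
Goodman: 1/n_f = τ_a/S_se + τ_m/S_su = 227.12/218 + 675.36/539 = 1.04184 + 1.25299 = 2.2948
n_f = 1/2.2948 = 0.4358

0.436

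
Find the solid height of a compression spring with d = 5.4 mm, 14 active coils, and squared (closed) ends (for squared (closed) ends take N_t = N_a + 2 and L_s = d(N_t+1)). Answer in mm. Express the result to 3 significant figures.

91.8 mm

squared (closed) ends: N_t = N_a + 2 = 14 + 2 = 16
L_s = d·(N_t+1) = 5.4 × 17 = 91.8 mm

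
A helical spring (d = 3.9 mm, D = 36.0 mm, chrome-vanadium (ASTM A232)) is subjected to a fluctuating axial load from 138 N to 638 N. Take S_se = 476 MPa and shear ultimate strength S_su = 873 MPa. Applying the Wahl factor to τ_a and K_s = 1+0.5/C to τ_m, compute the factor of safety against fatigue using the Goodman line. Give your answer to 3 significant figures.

0.601

C = D/d = 36.0/3.9 = 9.2308; K_W = (4C−1)/(4C−4)+0.615/C = 1.1577; K_s = 1+0.5/C = 1.0542
F_a = (F_max−F_min)/2 = 250 N; F_m = (F_max+F_min)/2 = 388 N
τ_a = K_W·8F_aD/(πd³) = 1.1577 × 386.36 = 447.3 MPa
τ_m = K_s·8F_mD/(πd³) = 1.0542 × 599.63 = 632.11 MPa
Goodman: 1/n_f = τ_a/S_se + τ_m/S_su = 447.3/476 + 632.11/873 = 0.93971 + 0.72406 = 1.6638
n_f = 1/1.6638 = 0.601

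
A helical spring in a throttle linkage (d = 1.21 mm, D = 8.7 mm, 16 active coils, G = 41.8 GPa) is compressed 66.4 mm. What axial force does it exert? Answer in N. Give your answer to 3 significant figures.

70.6 N

k = Gd⁴/(8D³N_a) = (41.8×10³)(1.21⁴)/(8·8.7³·16) = 1.063 N/mm
F = k·δ = 1.063 × 66.4 = 70.586 N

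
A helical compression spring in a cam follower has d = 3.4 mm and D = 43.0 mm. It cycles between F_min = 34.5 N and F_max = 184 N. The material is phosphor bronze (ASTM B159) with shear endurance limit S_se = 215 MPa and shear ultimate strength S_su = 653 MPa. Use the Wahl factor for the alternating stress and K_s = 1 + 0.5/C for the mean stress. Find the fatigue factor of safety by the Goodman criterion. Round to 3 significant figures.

C = D/d = 43.0/3.4 = 12.6471; K_W = (4C−1)/(4C−4)+0.615/C = 1.1130; K_s = 1+0.5/C = 1.0395
F_a = (F_max−F_min)/2 = 74.75 N; F_m = (F_max+F_min)/2 = 109.25 N
τ_a = K_W·8F_aD/(πd³) = 1.1130 × 208.25 = 231.79 MPa
τ_m = K_s·8F_mD/(πd³) = 1.0395 × 304.36 = 316.4 MPa
Goodman: 1/n_f = τ_a/S_se + τ_m/S_su = 231.79/215 + 316.4/653 = 1.07807 + 0.48453 = 1.5626
n_f = 1/1.5626 = 0.64

0.640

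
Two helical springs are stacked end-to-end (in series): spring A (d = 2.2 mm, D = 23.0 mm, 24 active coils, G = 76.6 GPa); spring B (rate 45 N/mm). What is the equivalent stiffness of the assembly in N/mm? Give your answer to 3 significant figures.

0.755 N/mm

k_A = Gd⁴/(8D³N_a) = (76.6×10³)(2.2⁴)/(8·23.0³·24) = 0.76813 N/mm
Series: 1/k_eq = 1/0.76813 + 1/45 = 1.3241; k_eq = 0.75524 N/mm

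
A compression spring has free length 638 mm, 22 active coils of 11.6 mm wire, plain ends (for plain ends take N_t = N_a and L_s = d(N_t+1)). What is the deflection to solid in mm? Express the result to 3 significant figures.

371 mm

N_t = 22; L_s = 11.6·23 = 266.8 mm
δ_solid = L₀ − L_s = 638 − 266.8 = 371.2 mm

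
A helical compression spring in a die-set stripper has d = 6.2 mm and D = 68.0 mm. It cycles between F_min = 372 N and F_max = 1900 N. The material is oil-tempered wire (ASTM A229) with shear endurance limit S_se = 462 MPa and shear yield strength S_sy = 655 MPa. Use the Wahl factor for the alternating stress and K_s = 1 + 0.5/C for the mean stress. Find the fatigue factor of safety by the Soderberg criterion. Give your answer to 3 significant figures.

C = D/d = 68.0/6.2 = 10.9677; K_W = (4C−1)/(4C−4)+0.615/C = 1.1313; K_s = 1+0.5/C = 1.0456
F_a = (F_max−F_min)/2 = 764 N; F_m = (F_max+F_min)/2 = 1136 N
τ_a = K_W·8F_aD/(πd³) = 1.1313 × 555.1 = 627.99 MPa
τ_m = K_s·8F_mD/(πd³) = 1.0456 × 825.38 = 863 MPa
Soderberg: 1/n_f = τ_a/S_se + τ_m/S_sy = 627.99/462 + 863/655 = 1.35928 + 1.31756 = 2.6768
n_f = 1/2.6768 = 0.3736

0.374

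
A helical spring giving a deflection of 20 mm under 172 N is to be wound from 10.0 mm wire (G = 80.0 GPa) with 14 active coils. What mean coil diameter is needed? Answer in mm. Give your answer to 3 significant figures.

Required rate k = F/δ = 172/20 = 8.6 N/mm
D = (Gd⁴/(8N_a·k))^(1/3) = (80.0×10³·10.0⁴/(8·14·8.6))^(1/3)
  = (830565)^(1/3) = 93.9993 mm

94.0 mm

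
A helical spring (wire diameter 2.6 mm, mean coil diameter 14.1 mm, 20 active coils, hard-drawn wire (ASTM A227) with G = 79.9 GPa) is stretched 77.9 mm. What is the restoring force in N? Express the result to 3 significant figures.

634 N

k = Gd⁴/(8D³N_a) = (79.9×10³)(2.6⁴)/(8·14.1³·20) = 8.1407 N/mm
F = k·δ = 8.1407 × 77.9 = 634.16 N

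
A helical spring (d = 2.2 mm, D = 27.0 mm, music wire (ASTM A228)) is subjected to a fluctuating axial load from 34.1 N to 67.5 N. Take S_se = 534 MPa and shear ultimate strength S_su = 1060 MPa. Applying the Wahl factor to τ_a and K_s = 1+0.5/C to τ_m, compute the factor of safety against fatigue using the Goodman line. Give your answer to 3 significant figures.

1.83

C = D/d = 27.0/2.2 = 12.2727; K_W = (4C−1)/(4C−4)+0.615/C = 1.1166; K_s = 1+0.5/C = 1.0407
F_a = (F_max−F_min)/2 = 16.7 N; F_m = (F_max+F_min)/2 = 50.8 N
τ_a = K_W·8F_aD/(πd³) = 1.1166 × 107.83 = 120.41 MPa
τ_m = K_s·8F_mD/(πd³) = 1.0407 × 328.02 = 341.38 MPa
Goodman: 1/n_f = τ_a/S_se + τ_m/S_su = 120.41/534 + 341.38/1060 = 0.22549 + 0.32206 = 0.54755
n_f = 1/0.54755 = 1.826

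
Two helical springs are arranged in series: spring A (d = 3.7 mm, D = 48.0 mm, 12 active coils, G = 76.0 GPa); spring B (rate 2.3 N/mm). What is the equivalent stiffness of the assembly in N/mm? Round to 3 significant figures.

k_A = Gd⁴/(8D³N_a) = (76.0×10³)(3.7⁴)/(8·48.0³·12) = 1.3416 N/mm
Series: 1/k_eq = 1/1.3416 + 1/2.3 = 1.1802; k_eq = 0.84734 N/mm

0.847 N/mm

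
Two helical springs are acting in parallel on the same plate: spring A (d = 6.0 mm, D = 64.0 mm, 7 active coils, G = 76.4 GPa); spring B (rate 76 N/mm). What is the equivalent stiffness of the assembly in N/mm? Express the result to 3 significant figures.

82.7 N/mm

k_A = Gd⁴/(8D³N_a) = (76.4×10³)(6.0⁴)/(8·64.0³·7) = 6.7448 N/mm
Parallel: k_eq = 6.7448 + 76 = 82.745 N/mm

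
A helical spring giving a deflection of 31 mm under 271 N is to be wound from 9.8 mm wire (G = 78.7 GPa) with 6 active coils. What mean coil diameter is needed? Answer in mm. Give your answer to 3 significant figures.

120 mm

Required rate k = F/δ = 271/31 = 8.7419 N/mm
D = (Gd⁴/(8N_a·k))^(1/3) = (78.7×10³·9.8⁴/(8·6·8.7419))^(1/3)
  = (1.72994e+06)^(1/3) = 120.0448 mm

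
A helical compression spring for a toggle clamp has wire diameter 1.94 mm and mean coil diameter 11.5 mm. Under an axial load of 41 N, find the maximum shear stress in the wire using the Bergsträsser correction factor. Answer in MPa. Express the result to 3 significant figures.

204 MPa

Spring index C = D/d = 11.5/1.94 = 5.9278
K_B = (4C+2)/(4C−3) = 25.711/20.711 = 1.2414
τ₀ = 8FD/(πd³) = 8·41·11.5/(π·1.94³) = 3772/22.938 = 164.44 MPa
τ_max = K·τ₀ = 1.2414 × 164.44 = 204.14 MPa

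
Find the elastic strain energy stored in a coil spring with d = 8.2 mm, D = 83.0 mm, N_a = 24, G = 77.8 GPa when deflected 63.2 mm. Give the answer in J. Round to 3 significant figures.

k = Gd⁴/(8D³N_a) = (77.8×10³)(8.2⁴)/(8·83.0³·24) = 3.2041 N/mm
U = ½kδ² = 0.5 × 3.2041 × 63.2² = 6398.9 N·mm = 6.3989 J

6.40 J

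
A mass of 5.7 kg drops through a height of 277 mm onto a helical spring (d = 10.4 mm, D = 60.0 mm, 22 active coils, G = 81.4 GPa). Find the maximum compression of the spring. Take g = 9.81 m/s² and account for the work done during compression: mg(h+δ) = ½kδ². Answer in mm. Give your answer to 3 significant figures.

k = Gd⁴/(8D³N_a) = (81.4×10³)(10.4⁴)/(8·60.0³·22) = 25.049 N/mm
W = mg = 5.7 × 9.81 = 55.917 N
½kδ² − Wδ − Wh = 0 → δ = (W + √(W² + 2kWh))/k
δ = (55.917 + √(3126.7 + 775970))/25.049 = (55.917 + 882.66)/25.049 = 37.47 mm

37.5 mm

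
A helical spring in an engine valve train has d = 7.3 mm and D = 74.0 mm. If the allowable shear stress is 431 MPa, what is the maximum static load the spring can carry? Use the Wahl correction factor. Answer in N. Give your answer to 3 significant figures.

C = D/d = 74.0/7.3 = 10.1370
K_W = (4C−1)/(4C−4) + 0.615/C = 39.548/36.548 + 0.0607 = 1.1428
τ_max = K·8FD/(πd³) → F_max = τ_allow·πd³/(8DK)
F_max = 431·π·7.3³/(8·74.0·1.1428) = 5.2674e+05/676.51 = 778.61 N

779 N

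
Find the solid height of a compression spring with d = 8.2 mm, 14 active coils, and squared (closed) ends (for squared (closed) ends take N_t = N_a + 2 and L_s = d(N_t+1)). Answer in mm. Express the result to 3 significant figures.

squared (closed) ends: N_t = N_a + 2 = 14 + 2 = 16
L_s = d·(N_t+1) = 8.2 × 17 = 139.4 mm

139 mm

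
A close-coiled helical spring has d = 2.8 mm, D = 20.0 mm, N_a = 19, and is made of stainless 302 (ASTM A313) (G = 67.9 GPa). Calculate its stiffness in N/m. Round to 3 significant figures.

3430 N/m

k = Gd⁴/(8D³N_a) = (67.9×10³ × 2.8⁴) / (8 × 20.0³ × 19)
  = 4.17351e+06 / 1.216e+06 = 3.4322 N/mm = 3432.2 N/m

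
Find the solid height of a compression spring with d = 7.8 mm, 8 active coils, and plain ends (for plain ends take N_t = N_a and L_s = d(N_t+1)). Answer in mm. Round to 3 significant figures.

70.2 mm

plain ends: N_t = N_a = 8
L_s = d·(N_t+1) = 7.8 × 9 = 70.2 mm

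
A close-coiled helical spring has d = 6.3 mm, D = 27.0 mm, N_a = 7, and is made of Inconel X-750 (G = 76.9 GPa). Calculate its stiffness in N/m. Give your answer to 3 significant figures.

k = Gd⁴/(8D³N_a) = (76.9×10³ × 6.3⁴) / (8 × 27.0³ × 7)
  = 1.2114e+08 / 1.10225e+06 = 109.9 N/mm = 1.099e+05 N/m

110000 N/m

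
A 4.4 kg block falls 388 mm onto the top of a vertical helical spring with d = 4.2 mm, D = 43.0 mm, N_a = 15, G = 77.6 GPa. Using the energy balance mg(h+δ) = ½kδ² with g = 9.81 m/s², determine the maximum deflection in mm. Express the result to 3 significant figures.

133 mm

k = Gd⁴/(8D³N_a) = (77.6×10³)(4.2⁴)/(8·43.0³·15) = 2.5309 N/mm
W = mg = 4.4 × 9.81 = 43.164 N
½kδ² − Wδ − Wh = 0 → δ = (W + √(W² + 2kWh))/k
δ = (43.164 + √(1863.1 + 84772.6))/2.5309 = (43.164 + 294.34)/2.5309 = 133.35 mm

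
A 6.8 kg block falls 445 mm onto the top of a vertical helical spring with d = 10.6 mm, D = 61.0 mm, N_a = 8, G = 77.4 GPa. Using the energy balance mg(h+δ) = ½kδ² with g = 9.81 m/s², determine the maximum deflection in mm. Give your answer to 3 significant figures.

k = Gd⁴/(8D³N_a) = (77.4×10³)(10.6⁴)/(8·61.0³·8) = 67.266 N/mm
W = mg = 6.8 × 9.81 = 66.708 N
½kδ² − Wδ − Wh = 0 → δ = (W + √(W² + 2kWh))/k
δ = (66.708 + √(4450 + 3.99358e+06))/67.266 = (66.708 + 1999.5)/67.266 = 30.717 mm

30.7 mm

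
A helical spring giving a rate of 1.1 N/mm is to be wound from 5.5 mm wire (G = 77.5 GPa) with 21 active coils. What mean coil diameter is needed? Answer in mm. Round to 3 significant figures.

D = (Gd⁴/(8N_a·k))^(1/3) = (77.5×10³·5.5⁴/(8·21·1.1))^(1/3)
  = (383752)^(1/3) = 72.6692 mm

72.7 mm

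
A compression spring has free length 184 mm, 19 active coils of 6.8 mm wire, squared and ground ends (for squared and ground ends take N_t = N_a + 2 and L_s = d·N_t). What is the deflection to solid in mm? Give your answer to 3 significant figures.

N_t = 21; L_s = 6.8·21 = 142.8 mm
δ_solid = L₀ − L_s = 184 − 142.8 = 41.2 mm

41.2 mm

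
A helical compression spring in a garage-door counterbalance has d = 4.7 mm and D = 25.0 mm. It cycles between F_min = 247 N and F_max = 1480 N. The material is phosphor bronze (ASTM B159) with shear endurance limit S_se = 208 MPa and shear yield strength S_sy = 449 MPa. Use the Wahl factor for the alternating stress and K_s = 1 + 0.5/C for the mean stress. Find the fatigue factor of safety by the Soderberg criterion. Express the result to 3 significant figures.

C = D/d = 25.0/4.7 = 5.3191; K_W = (4C−1)/(4C−4)+0.615/C = 1.2893; K_s = 1+0.5/C = 1.0940
F_a = (F_max−F_min)/2 = 616.5 N; F_m = (F_max+F_min)/2 = 863.5 N
τ_a = K_W·8F_aD/(πd³) = 1.2893 × 378.02 = 487.37 MPa
τ_m = K_s·8F_mD/(πd³) = 1.0940 × 529.48 = 579.25 MPa
Soderberg: 1/n_f = τ_a/S_se + τ_m/S_sy = 487.37/208 + 579.25/449 = 2.34314 + 1.29009 = 3.6332
n_f = 1/3.6332 = 0.2752

0.275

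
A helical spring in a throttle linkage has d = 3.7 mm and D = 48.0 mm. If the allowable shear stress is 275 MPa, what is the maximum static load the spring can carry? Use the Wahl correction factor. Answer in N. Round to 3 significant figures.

C = D/d = 48.0/3.7 = 12.9730
K_W = (4C−1)/(4C−4) + 0.615/C = 50.892/47.892 + 0.0474 = 1.1100
τ_max = K·8FD/(πd³) → F_max = τ_allow·πd³/(8DK)
F_max = 275·π·3.7³/(8·48.0·1.1100) = 43761/426.26 = 102.66 N

103 N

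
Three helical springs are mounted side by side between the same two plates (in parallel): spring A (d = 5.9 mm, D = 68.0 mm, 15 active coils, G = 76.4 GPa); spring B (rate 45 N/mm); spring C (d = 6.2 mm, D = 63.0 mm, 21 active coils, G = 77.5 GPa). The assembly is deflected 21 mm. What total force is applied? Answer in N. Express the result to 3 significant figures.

k_A = Gd⁴/(8D³N_a) = (76.4×10³)(5.9⁴)/(8·68.0³·15) = 2.4535 N/mm
k_C = Gd⁴/(8D³N_a) = (77.5×10³)(6.2⁴)/(8·63.0³·21) = 2.7261 N/mm
Parallel: k_eq = 2.4535 + 45 + 2.7261 = 50.18 N/mm
F = k_eq·δ = 50.18·21 = 1053.8 N

1050 N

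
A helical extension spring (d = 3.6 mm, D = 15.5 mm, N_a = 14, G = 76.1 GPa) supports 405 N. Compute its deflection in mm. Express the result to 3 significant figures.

k = Gd⁴/(8D³N_a) = (76.1×10³)(3.6⁴)/(8·15.5³·14) = 30.647 N/mm
δ = F/k = 405 / 30.647 = 13.215 mm

13.2 mm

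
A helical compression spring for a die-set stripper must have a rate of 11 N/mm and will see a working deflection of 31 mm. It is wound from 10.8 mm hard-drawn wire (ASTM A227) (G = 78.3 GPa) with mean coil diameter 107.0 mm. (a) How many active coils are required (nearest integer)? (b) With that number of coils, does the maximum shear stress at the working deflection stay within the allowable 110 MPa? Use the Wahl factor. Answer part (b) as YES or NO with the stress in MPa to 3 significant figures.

N_a = Gd⁴/(8D³k) = (78.3×10³)(10.8⁴)/(8·107.0³·11) = 9.881 → N_a = 10
Actual rate k = Gd⁴/(8D³·10) = 10.87 N/mm
Working load F = kδ = 10.87·31 = 336.96 N
C = 107.0/10.8 = 9.9074; K_W = (4C−1)/(4C−4)+0.615/C = 1.1463
τ_max = K_W·8FD/(πd³) = 1.1463·72.884 = 83.545 MPa
τ_max ≤ 110 MPa → acceptable

(a) 10 coils; (b) YES, τ_max = 83.5 MPa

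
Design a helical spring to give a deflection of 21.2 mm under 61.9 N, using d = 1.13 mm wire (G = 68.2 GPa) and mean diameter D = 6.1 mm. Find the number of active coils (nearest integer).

Required rate k = F/δ = 61.9/21.2 = 2.9198 N/mm
N_a = Gd⁴/(8D³k) = (68.2×10³ × 1.13⁴)/(8 × 6.1³ × 2.9198)
    = 111198 / 5301.93 = 20.97 → 21 coils

21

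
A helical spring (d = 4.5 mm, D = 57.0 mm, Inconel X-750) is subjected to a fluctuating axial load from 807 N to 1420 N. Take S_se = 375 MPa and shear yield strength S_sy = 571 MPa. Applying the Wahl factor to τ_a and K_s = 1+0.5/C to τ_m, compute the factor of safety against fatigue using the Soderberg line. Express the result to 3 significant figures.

0.214

C = D/d = 57.0/4.5 = 12.6667; K_W = (4C−1)/(4C−4)+0.615/C = 1.1128; K_s = 1+0.5/C = 1.0395
F_a = (F_max−F_min)/2 = 306.5 N; F_m = (F_max+F_min)/2 = 1113.5 N
τ_a = K_W·8F_aD/(πd³) = 1.1128 × 488.21 = 543.3 MPa
τ_m = K_s·8F_mD/(πd³) = 1.0395 × 1773.6 = 1843.7 MPa
Soderberg: 1/n_f = τ_a/S_se + τ_m/S_sy = 543.3/375 + 1843.7/571 = 1.44880 + 3.22883 = 4.6776
n_f = 1/4.6776 = 0.2138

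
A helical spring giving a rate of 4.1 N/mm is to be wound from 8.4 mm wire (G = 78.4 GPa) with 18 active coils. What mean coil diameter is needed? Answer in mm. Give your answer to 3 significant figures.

87.1 mm

D = (Gd⁴/(8N_a·k))^(1/3) = (78.4×10³·8.4⁴/(8·18·4.1))^(1/3)
  = (661130)^(1/3) = 87.1155 mm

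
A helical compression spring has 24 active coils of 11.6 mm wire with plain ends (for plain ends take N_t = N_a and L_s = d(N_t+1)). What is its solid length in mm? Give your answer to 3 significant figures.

plain ends: N_t = N_a = 24
L_s = d·(N_t+1) = 11.6 × 25 = 290 mm

290 mm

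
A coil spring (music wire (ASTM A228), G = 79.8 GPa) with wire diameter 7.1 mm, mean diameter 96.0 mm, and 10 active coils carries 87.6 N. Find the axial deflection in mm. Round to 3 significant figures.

k = Gd⁴/(8D³N_a) = (79.8×10³)(7.1⁴)/(8·96.0³·10) = 2.8651 N/mm
δ = F/k = 87.6 / 2.8651 = 30.575 mm

30.6 mm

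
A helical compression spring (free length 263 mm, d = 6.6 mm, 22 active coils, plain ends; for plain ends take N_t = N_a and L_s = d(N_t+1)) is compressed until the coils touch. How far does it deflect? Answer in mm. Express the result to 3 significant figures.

N_t = 22; L_s = 6.6·23 = 151.8 mm
δ_solid = L₀ − L_s = 263 − 151.8 = 111.2 mm

111 mm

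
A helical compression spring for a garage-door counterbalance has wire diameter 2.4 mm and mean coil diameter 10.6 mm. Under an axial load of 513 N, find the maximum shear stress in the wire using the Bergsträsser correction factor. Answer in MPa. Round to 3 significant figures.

Spring index C = D/d = 10.6/2.4 = 4.4167
K_B = (4C+2)/(4C−3) = 19.667/14.667 = 1.3409
τ₀ = 8FD/(πd³) = 8·513·10.6/(π·2.4³) = 43502.4/43.429 = 1001.7 MPa
τ_max = K·τ₀ = 1.3409 × 1001.7 = 1343.2 MPa

1340 MPa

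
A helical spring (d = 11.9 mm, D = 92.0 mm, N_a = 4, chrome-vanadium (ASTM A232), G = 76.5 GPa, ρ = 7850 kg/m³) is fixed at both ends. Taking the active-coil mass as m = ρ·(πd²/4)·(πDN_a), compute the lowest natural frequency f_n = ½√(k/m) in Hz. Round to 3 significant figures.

k = Gd⁴/(8D³N_a) = (76.5×10³)(11.9⁴)/(8·92.0³·4) = 61.565 N/mm = 61565 N/m
Wire length L = πDN_a = π·92.0·4 = 1156.1 mm
m = ρ·(πd²/4)·L = 7850 × 111.22×10⁻⁶ m² × 1.1561 m = 1.0094 kg
f_n = ½√(k/m) = 0.5·√(61565/1.0094) = 0.5·√(60994) = 123.48 Hz

123 Hz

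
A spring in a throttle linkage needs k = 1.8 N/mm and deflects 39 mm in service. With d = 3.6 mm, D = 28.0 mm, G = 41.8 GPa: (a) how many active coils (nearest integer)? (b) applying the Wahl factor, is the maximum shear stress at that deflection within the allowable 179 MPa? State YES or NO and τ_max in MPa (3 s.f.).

N_a = Gd⁴/(8D³k) = (41.8×10³)(3.6⁴)/(8·28.0³·1.8) = 22.21 → N_a = 22
Actual rate k = Gd⁴/(8D³·22) = 1.8172 N/mm
Working load F = kδ = 1.8172·39 = 70.87 N
C = 28.0/3.6 = 7.7778; K_W = (4C−1)/(4C−4)+0.615/C = 1.1897
τ_max = K_W·8FD/(πd³) = 1.1897·108.31 = 128.86 MPa
τ_max ≤ 179 MPa → acceptable

(a) 22 coils; (b) YES, τ_max = 129 MPa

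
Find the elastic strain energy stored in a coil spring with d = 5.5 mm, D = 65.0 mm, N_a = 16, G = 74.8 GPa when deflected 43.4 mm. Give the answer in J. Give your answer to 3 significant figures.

k = Gd⁴/(8D³N_a) = (74.8×10³)(5.5⁴)/(8·65.0³·16) = 1.9472 N/mm
U = ½kδ² = 0.5 × 1.9472 × 43.4² = 1833.8 N·mm = 1.8338 J

1.83 J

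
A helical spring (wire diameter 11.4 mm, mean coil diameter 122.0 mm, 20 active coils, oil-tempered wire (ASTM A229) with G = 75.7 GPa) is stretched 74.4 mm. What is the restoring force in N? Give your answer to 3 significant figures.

k = Gd⁴/(8D³N_a) = (75.7×10³)(11.4⁴)/(8·122.0³·20) = 4.4006 N/mm
F = k·δ = 4.4006 × 74.4 = 327.41 N

327 N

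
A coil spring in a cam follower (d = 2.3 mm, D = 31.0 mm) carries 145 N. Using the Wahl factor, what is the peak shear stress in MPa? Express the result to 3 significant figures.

Spring index C = D/d = 31.0/2.3 = 13.4783
K_W = (4C−1)/(4C−4) + 0.615/C = 52.913/49.913 + 0.0456 = 1.1057
τ₀ = 8FD/(πd³) = 8·145·31.0/(π·2.3³) = 35960/38.224 = 940.78 MPa
τ_max = K·τ₀ = 1.1057 × 940.78 = 1040.2 MPa

1040 MPa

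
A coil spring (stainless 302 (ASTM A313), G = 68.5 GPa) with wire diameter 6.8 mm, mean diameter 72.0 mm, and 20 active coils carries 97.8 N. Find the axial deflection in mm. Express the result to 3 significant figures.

k = Gd⁴/(8D³N_a) = (68.5×10³)(6.8⁴)/(8·72.0³·20) = 2.4525 N/mm
δ = F/k = 97.8 / 2.4525 = 39.878 mm

39.9 mm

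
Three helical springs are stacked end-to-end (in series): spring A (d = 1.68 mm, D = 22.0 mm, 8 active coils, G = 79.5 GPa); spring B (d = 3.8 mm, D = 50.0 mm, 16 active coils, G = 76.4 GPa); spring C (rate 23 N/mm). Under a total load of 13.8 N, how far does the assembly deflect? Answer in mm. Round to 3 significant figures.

k_A = Gd⁴/(8D³N_a) = (79.5×10³)(1.68⁴)/(8·22.0³·8) = 0.9293 N/mm
k_B = Gd⁴/(8D³N_a) = (76.4×10³)(3.8⁴)/(8·50.0³·16) = 0.99565 N/mm
Series: 1/k_eq = 1/0.9293 + 1/0.99565 + 1/23 = 2.1239; k_eq = 0.47083 N/mm
δ = F/k_eq = 13.8/0.47083 = 29.31 mm

29.3 mm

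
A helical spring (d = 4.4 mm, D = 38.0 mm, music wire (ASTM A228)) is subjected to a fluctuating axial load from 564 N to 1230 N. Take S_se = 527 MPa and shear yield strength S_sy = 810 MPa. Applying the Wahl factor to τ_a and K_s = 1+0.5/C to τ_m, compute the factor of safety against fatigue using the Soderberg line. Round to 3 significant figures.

0.461

C = D/d = 38.0/4.4 = 8.6364; K_W = (4C−1)/(4C−4)+0.615/C = 1.1694; K_s = 1+0.5/C = 1.0579
F_a = (F_max−F_min)/2 = 333 N; F_m = (F_max+F_min)/2 = 897 N
τ_a = K_W·8F_aD/(πd³) = 1.1694 × 378.28 = 442.37 MPa
τ_m = K_s·8F_mD/(πd³) = 1.0579 × 1019 = 1078 MPa
Soderberg: 1/n_f = τ_a/S_se + τ_m/S_sy = 442.37/527 + 1078/810 = 0.83941 + 1.33081 = 2.1702
n_f = 1/2.1702 = 0.4608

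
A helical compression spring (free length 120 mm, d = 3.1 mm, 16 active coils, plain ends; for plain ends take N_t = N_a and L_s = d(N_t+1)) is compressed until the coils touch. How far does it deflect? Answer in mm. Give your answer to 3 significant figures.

N_t = 16; L_s = 3.1·17 = 52.7 mm
δ_solid = L₀ − L_s = 120 − 52.7 = 67.3 mm

67.3 mm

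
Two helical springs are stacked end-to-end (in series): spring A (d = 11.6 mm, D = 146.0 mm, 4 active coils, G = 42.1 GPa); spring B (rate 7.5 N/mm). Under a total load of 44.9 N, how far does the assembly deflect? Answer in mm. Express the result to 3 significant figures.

k_A = Gd⁴/(8D³N_a) = (42.1×10³)(11.6⁴)/(8·146.0³·4) = 7.6543 N/mm
Series: 1/k_eq = 1/7.6543 + 1/7.5 = 0.26398; k_eq = 3.7882 N/mm
δ = F/k_eq = 44.9/3.7882 = 11.853 mm

11.9 mm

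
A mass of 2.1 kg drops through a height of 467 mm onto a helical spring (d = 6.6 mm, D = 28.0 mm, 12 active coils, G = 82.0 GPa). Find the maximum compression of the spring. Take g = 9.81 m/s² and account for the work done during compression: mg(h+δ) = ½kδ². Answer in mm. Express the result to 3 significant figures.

16.4 mm

k = Gd⁴/(8D³N_a) = (82.0×10³)(6.6⁴)/(8·28.0³·12) = 73.832 N/mm
W = mg = 2.1 × 9.81 = 20.601 N
½kδ² − Wδ − Wh = 0 → δ = (W + √(W² + 2kWh))/k
δ = (20.601 + √(424.4 + 1.42062e+06))/73.832 = (20.601 + 1192.1)/73.832 = 16.425 mm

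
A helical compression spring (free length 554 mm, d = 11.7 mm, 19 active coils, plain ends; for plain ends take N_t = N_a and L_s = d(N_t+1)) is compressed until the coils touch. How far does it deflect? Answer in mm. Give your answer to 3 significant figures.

N_t = 19; L_s = 11.7·20 = 234 mm
δ_solid = L₀ − L_s = 554 − 234 = 320 mm

320 mm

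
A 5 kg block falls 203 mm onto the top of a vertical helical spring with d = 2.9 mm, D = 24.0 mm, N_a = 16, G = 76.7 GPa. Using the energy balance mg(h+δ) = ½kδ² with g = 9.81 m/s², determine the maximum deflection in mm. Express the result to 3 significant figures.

k = Gd⁴/(8D³N_a) = (76.7×10³)(2.9⁴)/(8·24.0³·16) = 3.0658 N/mm
W = mg = 5 × 9.81 = 49.05 N
½kδ² − Wδ − Wh = 0 → δ = (W + √(W² + 2kWh))/k
δ = (49.05 + √(2405.9 + 61053.2))/3.0658 = (49.05 + 251.91)/3.0658 = 98.167 mm

98.2 mm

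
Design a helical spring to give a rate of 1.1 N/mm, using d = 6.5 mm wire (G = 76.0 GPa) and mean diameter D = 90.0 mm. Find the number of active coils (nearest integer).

21

N_a = Gd⁴/(8D³k) = (76.0×10³ × 6.5⁴)/(8 × 90.0³ × 1.1)
    = 1.35665e+08 / 6.4152e+06 = 21.15 → 21 coils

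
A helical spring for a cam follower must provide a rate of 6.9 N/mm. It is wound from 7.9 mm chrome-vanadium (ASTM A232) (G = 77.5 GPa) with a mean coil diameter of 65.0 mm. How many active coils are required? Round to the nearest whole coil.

20

N_a = Gd⁴/(8D³k) = (77.5×10³ × 7.9⁴)/(8 × 65.0³ × 6.9)
    = 3.01863e+08 / 1.51593e+07 = 19.91 → 20 coils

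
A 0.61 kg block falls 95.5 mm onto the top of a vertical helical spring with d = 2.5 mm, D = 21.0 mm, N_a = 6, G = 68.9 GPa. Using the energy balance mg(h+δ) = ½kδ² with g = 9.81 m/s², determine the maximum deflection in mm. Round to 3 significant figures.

14.8 mm

k = Gd⁴/(8D³N_a) = (68.9×10³)(2.5⁴)/(8·21.0³·6) = 6.0545 N/mm
W = mg = 0.61 × 9.81 = 5.9841 N
½kδ² − Wδ − Wh = 0 → δ = (W + √(W² + 2kWh))/k
δ = (5.9841 + √(35.809 + 6920.1))/6.0545 = (5.9841 + 83.402)/6.0545 = 14.764 mm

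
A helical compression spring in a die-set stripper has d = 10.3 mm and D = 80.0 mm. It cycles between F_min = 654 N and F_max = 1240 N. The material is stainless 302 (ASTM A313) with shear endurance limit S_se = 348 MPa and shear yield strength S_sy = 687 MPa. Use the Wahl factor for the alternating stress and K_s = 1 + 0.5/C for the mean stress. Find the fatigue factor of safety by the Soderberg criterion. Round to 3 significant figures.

C = D/d = 80.0/10.3 = 7.7670; K_W = (4C−1)/(4C−4)+0.615/C = 1.1900; K_s = 1+0.5/C = 1.0644
F_a = (F_max−F_min)/2 = 293 N; F_m = (F_max+F_min)/2 = 947 N
τ_a = K_W·8F_aD/(πd³) = 1.1900 × 54.624 = 65.004 MPa
τ_m = K_s·8F_mD/(πd³) = 1.0644 × 176.55 = 187.92 MPa
Soderberg: 1/n_f = τ_a/S_se + τ_m/S_sy = 65.004/348 + 187.92/687 = 0.18679 + 0.27353 = 0.46032
n_f = 1/0.46032 = 2.172

2.17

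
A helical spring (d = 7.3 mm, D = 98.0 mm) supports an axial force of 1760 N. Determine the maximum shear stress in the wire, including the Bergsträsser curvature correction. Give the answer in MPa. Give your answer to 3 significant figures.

1240 MPa

Spring index C = D/d = 98.0/7.3 = 13.4247
K_B = (4C+2)/(4C−3) = 55.699/50.699 = 1.0986
τ₀ = 8FD/(πd³) = 8·1760·98.0/(π·7.3³) = 1.37984e+06/1222.1 = 1129 MPa
τ_max = K·τ₀ = 1.0986 × 1129 = 1240.4 MPa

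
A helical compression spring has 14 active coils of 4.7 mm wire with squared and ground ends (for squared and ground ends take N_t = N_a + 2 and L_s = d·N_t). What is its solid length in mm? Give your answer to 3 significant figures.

75.2 mm

squared and ground ends: N_t = N_a + 2 = 14 + 2 = 16
L_s = d·N_t = 4.7 × 16 = 75.2 mm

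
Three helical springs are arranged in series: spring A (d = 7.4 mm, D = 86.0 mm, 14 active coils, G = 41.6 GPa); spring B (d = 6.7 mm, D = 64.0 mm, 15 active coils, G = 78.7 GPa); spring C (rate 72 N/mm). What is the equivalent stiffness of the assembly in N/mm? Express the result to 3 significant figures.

1.28 N/mm

k_A = Gd⁴/(8D³N_a) = (41.6×10³)(7.4⁴)/(8·86.0³·14) = 1.7511 N/mm
k_B = Gd⁴/(8D³N_a) = (78.7×10³)(6.7⁴)/(8·64.0³·15) = 5.0414 N/mm
Series: 1/k_eq = 1/1.7511 + 1/5.0414 + 1/72 = 0.78332; k_eq = 1.2766 N/mm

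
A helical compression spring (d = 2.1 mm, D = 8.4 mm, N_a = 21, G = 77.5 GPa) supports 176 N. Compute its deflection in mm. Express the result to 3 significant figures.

k = Gd⁴/(8D³N_a) = (77.5×10³)(2.1⁴)/(8·8.4³·21) = 15.137 N/mm
δ = F/k = 176 / 15.137 = 11.627 mm

11.6 mm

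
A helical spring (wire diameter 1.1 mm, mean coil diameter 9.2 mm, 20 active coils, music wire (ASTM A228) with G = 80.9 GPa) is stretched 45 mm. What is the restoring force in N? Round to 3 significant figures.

k = Gd⁴/(8D³N_a) = (80.9×10³)(1.1⁴)/(8·9.2³·20) = 0.95068 N/mm
F = k·δ = 0.95068 × 45 = 42.781 N

42.8 N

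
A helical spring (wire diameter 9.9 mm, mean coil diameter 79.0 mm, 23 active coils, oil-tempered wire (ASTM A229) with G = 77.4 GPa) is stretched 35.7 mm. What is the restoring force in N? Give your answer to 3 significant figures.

k = Gd⁴/(8D³N_a) = (77.4×10³)(9.9⁴)/(8·79.0³·23) = 8.1956 N/mm
F = k·δ = 8.1956 × 35.7 = 292.58 N

293 N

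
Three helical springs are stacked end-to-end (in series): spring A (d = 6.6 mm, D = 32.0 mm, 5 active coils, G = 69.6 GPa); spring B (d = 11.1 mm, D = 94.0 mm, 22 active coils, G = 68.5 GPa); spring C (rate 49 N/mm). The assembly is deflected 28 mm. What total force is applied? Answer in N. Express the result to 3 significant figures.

164 N

k_A = Gd⁴/(8D³N_a) = (69.6×10³)(6.6⁴)/(8·32.0³·5) = 100.76 N/mm
k_B = Gd⁴/(8D³N_a) = (68.5×10³)(11.1⁴)/(8·94.0³·22) = 7.1135 N/mm
Series: 1/k_eq = 1/100.76 + 1/7.1135 + 1/49 = 0.17091; k_eq = 5.851 N/mm
F = k_eq·δ = 5.851·28 = 163.83 N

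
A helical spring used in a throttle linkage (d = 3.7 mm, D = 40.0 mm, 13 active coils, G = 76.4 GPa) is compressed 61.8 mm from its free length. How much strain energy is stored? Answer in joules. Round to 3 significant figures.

4.11 J

k = Gd⁴/(8D³N_a) = (76.4×10³)(3.7⁴)/(8·40.0³·13) = 2.1512 N/mm
U = ½kδ² = 0.5 × 2.1512 × 61.8² = 4108 N·mm = 4.108 J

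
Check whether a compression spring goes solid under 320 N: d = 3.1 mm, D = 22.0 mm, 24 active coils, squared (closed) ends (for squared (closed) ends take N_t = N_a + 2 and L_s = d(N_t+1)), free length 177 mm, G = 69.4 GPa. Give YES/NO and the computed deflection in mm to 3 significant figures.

k = Gd⁴/(8D³N_a) = (69.4×10³)(3.1⁴)/(8·22.0³·24) = 3.135 N/mm
N_t = 26; L_s = 3.1·27 = 83.7 mm; δ_solid = L₀ − L_s = 177 − 83.7 = 93.3 mm
δ = F/k = 320/3.135 = 102.07 mm
δ ≥ δ_solid → spring goes solid

YES, δ = 102 mm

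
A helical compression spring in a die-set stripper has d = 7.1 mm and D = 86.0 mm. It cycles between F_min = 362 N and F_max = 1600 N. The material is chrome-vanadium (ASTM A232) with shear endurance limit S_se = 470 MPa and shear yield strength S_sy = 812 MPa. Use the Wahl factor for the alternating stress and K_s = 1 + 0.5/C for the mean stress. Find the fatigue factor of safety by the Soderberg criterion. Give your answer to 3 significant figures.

C = D/d = 86.0/7.1 = 12.1127; K_W = (4C−1)/(4C−4)+0.615/C = 1.1183; K_s = 1+0.5/C = 1.0413
F_a = (F_max−F_min)/2 = 619 N; F_m = (F_max+F_min)/2 = 981 N
τ_a = K_W·8F_aD/(πd³) = 1.1183 × 378.75 = 423.54 MPa
τ_m = K_s·8F_mD/(πd³) = 1.0413 × 600.25 = 625.03 MPa
Soderberg: 1/n_f = τ_a/S_se + τ_m/S_sy = 423.54/470 + 625.03/812 = 0.90116 + 0.76974 = 1.6709
n_f = 1/1.6709 = 0.5985

0.598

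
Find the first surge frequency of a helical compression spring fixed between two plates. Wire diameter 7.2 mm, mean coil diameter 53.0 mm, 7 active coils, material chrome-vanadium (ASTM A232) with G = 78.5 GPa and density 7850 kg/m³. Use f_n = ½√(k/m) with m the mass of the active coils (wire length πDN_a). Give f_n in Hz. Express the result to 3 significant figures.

k = Gd⁴/(8D³N_a) = (78.5×10³)(7.2⁴)/(8·53.0³·7) = 25.304 N/mm = 25304 N/m
Wire length L = πDN_a = π·53.0·7 = 1165.5 mm
m = ρ·(πd²/4)·L = 7850 × 40.715×10⁻⁶ m² × 1.1655 m = 0.37252 kg
f_n = ½√(k/m) = 0.5·√(25304/0.37252) = 0.5·√(67926) = 130.31 Hz

130 Hz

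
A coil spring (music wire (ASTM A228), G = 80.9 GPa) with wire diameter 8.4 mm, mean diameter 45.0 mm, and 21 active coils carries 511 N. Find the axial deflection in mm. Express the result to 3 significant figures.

k = Gd⁴/(8D³N_a) = (80.9×10³)(8.4⁴)/(8·45.0³·21) = 26.31 N/mm
δ = F/k = 511 / 26.31 = 19.422 mm

19.4 mm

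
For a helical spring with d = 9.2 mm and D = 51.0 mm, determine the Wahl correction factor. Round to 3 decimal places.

1.276

C = D/d = 51.0/9.2 = 5.5435
K_W = (4C−1)/(4C−4) + 0.615/C = 21.174/18.174 + 0.1109 = 1.2760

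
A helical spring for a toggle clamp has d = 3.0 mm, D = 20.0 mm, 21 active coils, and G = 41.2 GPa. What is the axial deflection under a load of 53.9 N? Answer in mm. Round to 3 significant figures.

21.7 mm

k = Gd⁴/(8D³N_a) = (41.2×10³)(3.0⁴)/(8·20.0³·21) = 2.483 N/mm
δ = F/k = 53.9 / 2.483 = 21.707 mm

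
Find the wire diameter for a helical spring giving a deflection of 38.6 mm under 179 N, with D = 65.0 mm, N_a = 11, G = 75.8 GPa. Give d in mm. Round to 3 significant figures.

6.20 mm

Required rate k = F/δ = 179/38.6 = 4.6373 N/mm
d = (8D³N_a·k / G)^(1/4) = (8·65.0³·11·4.6373 / (75.8×10³))^0.25
  = (1478.5)^0.25 = 6.2009 mm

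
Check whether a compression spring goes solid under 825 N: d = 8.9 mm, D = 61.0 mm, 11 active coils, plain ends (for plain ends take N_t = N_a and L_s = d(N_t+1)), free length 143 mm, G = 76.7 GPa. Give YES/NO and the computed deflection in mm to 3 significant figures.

k = Gd⁴/(8D³N_a) = (76.7×10³)(8.9⁴)/(8·61.0³·11) = 24.093 N/mm
N_t = 11; L_s = 8.9·12 = 106.8 mm; δ_solid = L₀ − L_s = 143 − 106.8 = 36.2 mm
δ = F/k = 825/24.093 = 34.243 mm
δ < δ_solid → spring does not go solid

NO, δ = 34.2 mm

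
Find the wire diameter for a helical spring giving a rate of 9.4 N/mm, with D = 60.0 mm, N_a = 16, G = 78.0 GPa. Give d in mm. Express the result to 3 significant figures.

7.60 mm

d = (8D³N_a·k / G)^(1/4) = (8·60.0³·16·9.4 / (78.0×10³))^0.25
  = (3331.9)^0.25 = 7.5976 mm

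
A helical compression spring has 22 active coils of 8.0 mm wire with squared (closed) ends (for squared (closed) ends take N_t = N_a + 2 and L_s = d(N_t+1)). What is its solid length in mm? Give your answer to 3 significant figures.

squared (closed) ends: N_t = N_a + 2 = 22 + 2 = 24
L_s = d·(N_t+1) = 8.0 × 25 = 200 mm

200 mm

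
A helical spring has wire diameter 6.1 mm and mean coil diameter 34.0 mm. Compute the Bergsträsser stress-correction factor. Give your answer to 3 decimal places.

1.259

C = D/d = 34.0/6.1 = 5.5738
K_B = (4C+2)/(4C−3) = 24.295/19.295 = 1.2591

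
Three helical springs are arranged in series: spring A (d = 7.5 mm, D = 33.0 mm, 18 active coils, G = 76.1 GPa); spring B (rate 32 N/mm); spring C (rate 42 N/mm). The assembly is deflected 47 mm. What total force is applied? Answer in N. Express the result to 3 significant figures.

614 N

k_A = Gd⁴/(8D³N_a) = (76.1×10³)(7.5⁴)/(8·33.0³·18) = 46.529 N/mm
Series: 1/k_eq = 1/46.529 + 1/32 + 1/42 = 0.076551; k_eq = 13.063 N/mm
F = k_eq·δ = 13.063·47 = 613.97 N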